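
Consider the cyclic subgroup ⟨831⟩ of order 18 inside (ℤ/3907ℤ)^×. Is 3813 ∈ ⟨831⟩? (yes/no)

no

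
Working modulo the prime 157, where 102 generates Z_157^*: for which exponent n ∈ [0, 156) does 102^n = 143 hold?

18

Baby-step giant-step with m = ceil(sqrt(156)) = 13.
Baby table (102^j mod 157 for j=0..12):
  0:1  1:102  2:42  3:45  4:37  5:6  6:141  7:95
  8:113  9:65  10:36  11:61  12:99
Giant step factor: 102^(-13) ≡ 22 (mod 157).
Scan 143·22^i mod 157 for i = 0, 1, …:
  i=0: 143   i=1: 6
Match at i=1, j=5: n = 1·13 + 5 = 18.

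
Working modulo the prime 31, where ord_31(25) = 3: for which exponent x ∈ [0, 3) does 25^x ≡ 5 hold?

2

Successive powers of 25 modulo 31:
  25^0=1  25^1=25  25^2=5
So 25^2 ≡ 5 (mod 31), giving x = 2.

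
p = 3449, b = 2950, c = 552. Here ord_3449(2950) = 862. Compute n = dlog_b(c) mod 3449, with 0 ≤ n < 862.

72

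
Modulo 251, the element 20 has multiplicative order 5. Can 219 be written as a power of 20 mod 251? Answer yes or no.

219 ∈ ⟨20⟩ iff 219^5 ≡ 1 (mod 251), since |⟨20⟩| = 5.
219^5 mod 251 = 1.
Since 1 = 1, 219 lies in the subgroup.

yes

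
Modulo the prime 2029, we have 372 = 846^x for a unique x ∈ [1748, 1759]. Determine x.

1752

Compute 846^1748 mod 2029 = 446, then multiply by 846 repeatedly:
  846^1748=446  846^1749=1951  846^1750=969  846^1751=58  846^1752=372
Found 372 at exponent 1752.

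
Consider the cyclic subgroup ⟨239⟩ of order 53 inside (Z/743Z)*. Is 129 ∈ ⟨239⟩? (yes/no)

yes

129 ∈ ⟨239⟩ iff 129^53 ≡ 1 (mod 743), since |⟨239⟩| = 53.
129^53 mod 743 = 1.
Since 1 = 1, 129 lies in the subgroup.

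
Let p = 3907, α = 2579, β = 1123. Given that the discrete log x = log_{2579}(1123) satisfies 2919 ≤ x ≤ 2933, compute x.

Compute 2579^2919 mod 3907 = 2544, then multiply by 2579 repeatedly:
  2579^2919=2544  2579^2920=1123
Found 1123 at exponent 2920.

2920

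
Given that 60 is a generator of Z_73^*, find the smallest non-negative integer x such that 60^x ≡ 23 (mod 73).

2

Successive powers of 60 modulo 73:
  60^0=1  60^1=60  60^2=23
So 60^2 ≡ 23 (mod 73), giving x = 2.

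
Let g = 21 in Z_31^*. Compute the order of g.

30

The order of 21 must divide p − 1 = 30 = 2 · 3 · 5.
Divisors: 1, 2, 3, 5, 6, 10, 15, 30.
Check each in increasing order: 21^1 ≡ 21;  21^2 ≡ 7;  21^3 ≡ 23;  21^5 ≡ 6;  21^6 ≡ 2;  21^10 ≡ 5;  21^15 ≡ 30;  21^30 ≡ 1.
Smallest exponent giving 1 is 30.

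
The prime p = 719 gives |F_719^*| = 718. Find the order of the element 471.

The order of 471 must divide p − 1 = 718 = 2 · 359.
Divisors: 1, 2, 359, 718.
Check each in increasing order: 471^1 ≡ 471;  471^2 ≡ 389;  471^359 ≡ 718;  471^718 ≡ 1.
Smallest exponent giving 1 is 718.

718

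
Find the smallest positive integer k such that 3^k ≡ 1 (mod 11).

5

The order of 3 must divide p − 1 = 10 = 2 · 5.
Divisors: 1, 2, 5, 10.
Check each in increasing order: 3^1 ≡ 3;  3^2 ≡ 9;  3^5 ≡ 1.
Smallest exponent giving 1 is 5.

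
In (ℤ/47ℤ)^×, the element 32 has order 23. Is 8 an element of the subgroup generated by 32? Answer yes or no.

yes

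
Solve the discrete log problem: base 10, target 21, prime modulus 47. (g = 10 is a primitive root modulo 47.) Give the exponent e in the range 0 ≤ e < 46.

10

Successive powers of 10 modulo 47:
  10^0=1  10^1=10  10^2=6  10^3=13  10^4=36  10^5=31
  10^6=28  10^7=45  10^8=27  10^9=35  10^10=21
So 10^10 ≡ 21 (mod 47), giving e = 10.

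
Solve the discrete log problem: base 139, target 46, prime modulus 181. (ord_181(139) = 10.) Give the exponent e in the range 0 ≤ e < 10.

Successive powers of 139 modulo 181:
  139^0=1  139^1=139  139^2=135  139^3=122  139^4=125  139^5=180
  139^6=42  139^7=46
So 139^7 ≡ 46 (mod 181), giving e = 7.

7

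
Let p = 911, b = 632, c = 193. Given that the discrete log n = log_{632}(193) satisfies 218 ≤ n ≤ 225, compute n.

224

Compute 632^218 mod 911 = 25, then multiply by 632 repeatedly:
  632^218=25  632^219=313  632^220=129  632^221=449  632^222=447
  632^223=94  632^224=193
Found 193 at exponent 224.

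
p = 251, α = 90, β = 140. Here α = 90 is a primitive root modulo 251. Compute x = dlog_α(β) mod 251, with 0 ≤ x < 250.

84

Baby-step giant-step with m = ceil(sqrt(250)) = 16.
Baby table (90^j mod 251 for j=0..15):
  0:1  1:90  2:68  3:96  4:106  5:2  6:180  7:136
  8:192  9:212  10:4  11:109  12:21  13:133  14:173  15:8
Giant step factor: 90^(-16) ≡ 38 (mod 251).
Scan 140·38^i mod 251 for i = 0, 1, …:
  i=0: 140   i=1: 49   i=2: 105   i=3: 225
  i=4: 16   i=5: 106
Match at i=5, j=4: x = 5·16 + 4 = 84.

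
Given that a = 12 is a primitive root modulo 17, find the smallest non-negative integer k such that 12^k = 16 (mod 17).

8

Successive powers of 12 modulo 17:
  12^0=1  12^1=12  12^2=8  12^3=11  12^4=13  12^5=3
  12^6=2  12^7=7  12^8=16
So 12^8 ≡ 16 (mod 17), giving k = 8.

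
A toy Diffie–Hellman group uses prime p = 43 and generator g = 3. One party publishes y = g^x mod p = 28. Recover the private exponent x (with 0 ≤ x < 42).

5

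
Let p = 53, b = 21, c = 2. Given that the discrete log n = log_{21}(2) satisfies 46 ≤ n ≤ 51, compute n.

Compute 21^46 mod 53 = 43, then multiply by 21 repeatedly:
  21^46=43  21^47=2
Found 2 at exponent 47.

47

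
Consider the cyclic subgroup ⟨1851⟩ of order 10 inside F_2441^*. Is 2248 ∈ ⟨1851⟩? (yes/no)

⟨1851⟩ has order 10; its elements mod 2441 are {1, 211, 583, 590, 963, 1478, 1851, 1858, 2230, 2440}.
2248 is not in this set.

no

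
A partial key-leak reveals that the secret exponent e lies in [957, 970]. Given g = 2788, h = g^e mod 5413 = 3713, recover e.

961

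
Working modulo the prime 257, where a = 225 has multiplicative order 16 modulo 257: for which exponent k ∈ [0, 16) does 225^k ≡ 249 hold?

7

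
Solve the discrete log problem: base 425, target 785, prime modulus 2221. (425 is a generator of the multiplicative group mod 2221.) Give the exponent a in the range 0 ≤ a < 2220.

Baby-step giant-step with m = ceil(sqrt(2220)) = 48.
Baby table (425^j mod 2221 for j=0..47):
  0:1  1:425  2:724  3:1202  4:20  5:1837  6:1154  7:1830
  8:400  9:1204  10:870  11:1064  12:1337  13:1870  14:1853  15:1291
  16:88  17:1864  18:1524  19:1389  20:1760  21:1744  22:1607  23:1128
  24:1885  25:1565  26:1046  27:350  28:2164  29:206  30:931  31:337
  32:1081  33:1899  34:852  35:77  36:1631  37:223  38:1493  39:1540
  40:1526  41:18  42:987  43:1927  44:1647  45:360  46:1972  47:783
Giant step factor: 425^(-48) ≡ 1072 (mod 2221).
Scan 785·1072^i mod 2221 for i = 0, 1, …:
  i=0: 785   i=1: 1982   i=2: 1428   i=3: 547
  i=4: 40   i=5: 681   i=6: 1544   i=7: 523
  i=8: 964   i=9: 643     …   i=27: 481
  i=28: 360
Match at i=28, j=45: a = 28·48 + 45 = 1389.

1389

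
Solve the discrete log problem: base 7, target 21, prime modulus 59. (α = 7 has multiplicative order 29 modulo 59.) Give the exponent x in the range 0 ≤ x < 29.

7

Successive powers of 7 modulo 59:
  7^0=1  7^1=7  7^2=49  7^3=48  7^4=41  7^5=51
  7^6=3  7^7=21
So 7^7 ≡ 21 (mod 59), giving x = 7.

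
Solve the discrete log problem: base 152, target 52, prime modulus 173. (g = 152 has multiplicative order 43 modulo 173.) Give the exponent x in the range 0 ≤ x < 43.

18

Baby-step giant-step with m = ceil(sqrt(43)) = 7.
Baby table (152^j mod 173 for j=0..6):
  0:1  1:152  2:95  3:81  4:29  5:83  6:160
Giant step factor: 152^(-7) ≡ 109 (mod 173).
Scan 52·109^i mod 173 for i = 0, 1, …:
  i=0: 52   i=1: 132   i=2: 29
Match at i=2, j=4: x = 2·7 + 4 = 18.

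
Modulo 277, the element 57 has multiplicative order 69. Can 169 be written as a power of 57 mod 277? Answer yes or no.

yes

169 ∈ ⟨57⟩ iff 169^69 ≡ 1 (mod 277), since |⟨57⟩| = 69.
169^69 mod 277 = 1.
Since 1 = 1, 169 lies in the subgroup.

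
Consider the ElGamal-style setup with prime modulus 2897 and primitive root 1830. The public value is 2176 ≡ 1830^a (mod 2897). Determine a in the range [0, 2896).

271

Baby-step giant-step with m = ceil(sqrt(2896)) = 54.
Baby table (1830^j mod 2897 for j=0..53):
  0:1  1:1830  2:2865  3:2277  4:1024  5:2458  6:1996  7:2460
  8:2759  9:2396  10:1519  11:1547  12:641  13:2642  14:2664  15:2366
  16:1662  17:2507  18:1859  19:892  20:1349  21:426  22:287  23:853
  24:2404  25:1674  26:1291  27:1475  28:2143  29:2049  30:952  31:1063
  32:1403  33:748  34:1456  35:2137  36:2657  37:1144  38:1886  39:1053
  40:485  41:1068  42:1862  43:588  44:1253  45:1463  46:462  47:2433
  48:2598  49:363  50:877  51:2869  52:906  53:896
Giant step factor: 1830^(-54) ≡ 395 (mod 2897).
Scan 2176·395^i mod 2897 for i = 0, 1, …:
  i=0: 2176   i=1: 2008   i=2: 2279   i=3: 2135
  i=4: 298   i=5: 1830
Match at i=5, j=1: a = 5·54 + 1 = 271.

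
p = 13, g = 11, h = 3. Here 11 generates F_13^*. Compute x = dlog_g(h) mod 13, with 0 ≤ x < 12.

Successive powers of 11 modulo 13:
  11^0=1  11^1=11  11^2=4  11^3=5  11^4=3
So 11^4 ≡ 3 (mod 13), giving x = 4.

4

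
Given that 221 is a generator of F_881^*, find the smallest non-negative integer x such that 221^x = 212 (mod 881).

Baby-step giant-step with m = ceil(sqrt(880)) = 30.
Baby table (221^j mod 881 for j=0..29):
  0:1  1:221  2:386  3:730  4:107  5:741  6:776  7:582
  8:877  9:878  10:218  11:604  12:453  13:560  14:420  15:315
  16:16  17:12  18:9  19:227  20:831  21:403  22:82  23:502
  24:817  25:833  26:845  27:854  28:200  29:150
Giant step factor: 221^(-30) ≡ 325 (mod 881).
Scan 212·325^i mod 881 for i = 0, 1, …:
  i=0: 212   i=1: 182   i=2: 123   i=3: 330
  i=4: 649   i=5: 366   i=6: 15   i=7: 470
  i=8: 337   i=9: 281   i=10: 582
Match at i=10, j=7: x = 10·30 + 7 = 307.

307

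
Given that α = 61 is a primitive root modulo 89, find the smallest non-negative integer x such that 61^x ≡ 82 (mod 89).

49

Baby-step giant-step with m = ceil(sqrt(88)) = 10.
Baby table (61^j mod 89 for j=0..9):
  0:1  1:61  2:72  3:31  4:22  5:7  6:71  7:59
  8:39  9:65
Giant step factor: 61^(-10) ≡ 20 (mod 89).
Scan 82·20^i mod 89 for i = 0, 1, …:
  i=0: 82   i=1: 38   i=2: 48   i=3: 70
  i=4: 65
Match at i=4, j=9: x = 4·10 + 9 = 49.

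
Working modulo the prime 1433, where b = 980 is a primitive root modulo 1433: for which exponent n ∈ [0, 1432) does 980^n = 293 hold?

1417

Baby-step giant-step with m = ceil(sqrt(1432)) = 38.
Baby table (980^j mod 1433 for j=0..37):
  0:1  1:980  2:290  3:466  4:986  5:438  6:773  7:916
  8:622  9:535  10:1255  11:386  12:1401  13:166  14:751  15:851
  16:1407  17:314  18:1058  19:781  20:158  21:76  22:1397  23:545
  24:1024  25:420  26:329  27:1428  28:832  29:1416  30:536  31:802
  32:676  33:434  34:1152  35:1189  36:191  37:890
Giant step factor: 980^(-38) ≡ 1260 (mod 1433).
Scan 293·1260^i mod 1433 for i = 0, 1, …:
  i=0: 293   i=1: 899   i=2: 670   i=3: 163
  i=4: 461   i=5: 495   i=6: 345   i=7: 501
  i=8: 740   i=9: 950     …   i=36: 180
  i=37: 386
Match at i=37, j=11: n = 37·38 + 11 = 1417.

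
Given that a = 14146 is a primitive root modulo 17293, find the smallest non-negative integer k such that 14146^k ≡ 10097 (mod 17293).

Baby-step giant-step with m = ceil(sqrt(17292)) = 132.
Baby table (14146^j mod 17293 for j=0..131):
  0:1  1:14146  2:12013  3:14880  4:2084  5:12992  6:12121  7:3571
  8:2513  9:11783  10:12384  11:5974  12:14606  13:17005  14:7100  15:16149
  16:3224  17:5063  18:10885  19:2338  20:9132  21:2562  22:13217  23:13059
  24:8788  25:12964  26:13772  27:13067  28:905  29:5310  30:11761  31:12446
  32:1083  33:15813  34:5743  35:15257  36:8882  37:11127  38:1656  39:11054
  40:6578  41:16048  42:9797  43:2260  44:12496  45:16663  46:11208  47:6144
  48:15699  49:1348  50:11922  51:7276  52:15653  53:7766  54:12700  55:14516
  56:6254  57:15389  58:8510  59:5887  60:11707  61:9454  62:9515  63:7771
  64:14258  65:5409  66:11482  67:8516  68:4298  69:14613  70:12269  71:4726
  72:16551  73:519  74:9542  75:9267  76:10042  77:9430  78:15871  79:13440
  80:2998  81:7272  82:10948  83:11593  84:5059  85:6180  86:6165  87:1491
  88:11519  89:13128  90:16454  91:11797  92:2912  93:1226  94:15410  95:11595
  96:16058  97:12913  98:1339  99:5659  100:2917  101:2784  102:6303  103:16823
  104:9185  105:8701  106:10065  107:6221  108:15482  109:9820  110:16344  111:12107
  112:13043  113:7261  114:10979  115:501  116:14309  117:549  118:1597  119:6504
  120:6824  121:2778  122:7892  123:13917  124:6370  125:13490  126:1285  127:2667
  128:11349  129:12035  130:14818  131:6975
Giant step factor: 14146^(-132) ≡ 10929 (mod 17293).
Scan 10097·10929^i mod 17293 for i = 0, 1, …:
  i=0: 10097   i=1: 3480   i=2: 5613   i=3: 6206
  i=4: 2228   i=5: 1268   i=6: 6279   i=7: 4567
  i=8: 5145   i=9: 10162     …   i=102: 10089
  i=103: 2513
Match at i=103, j=8: k = 103·132 + 8 = 13604.

13604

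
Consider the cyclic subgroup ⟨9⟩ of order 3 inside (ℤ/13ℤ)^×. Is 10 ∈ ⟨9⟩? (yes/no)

no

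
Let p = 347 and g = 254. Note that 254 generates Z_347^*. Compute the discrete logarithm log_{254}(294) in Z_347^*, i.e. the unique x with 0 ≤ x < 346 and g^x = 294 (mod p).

Baby-step giant-step with m = ceil(sqrt(346)) = 19.
Baby table (254^j mod 347 for j=0..18):
  0:1  1:254  2:321  3:336  4:329  5:286  6:121  7:198
  8:324  9:57  10:251  11:253  12:67  13:15  14:340  15:304
  16:182  17:77  18:126
Giant step factor: 254^(-19) ≡ 334 (mod 347).
Scan 294·334^i mod 347 for i = 0, 1, …:
  i=0: 294   i=1: 342   i=2: 65   i=3: 196
  i=4: 228   i=5: 159   i=6: 15
Match at i=6, j=13: x = 6·19 + 13 = 127.

127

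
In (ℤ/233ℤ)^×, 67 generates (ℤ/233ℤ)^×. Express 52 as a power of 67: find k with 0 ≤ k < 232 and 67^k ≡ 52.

Baby-step giant-step with m = ceil(sqrt(232)) = 16.
Baby table (67^j mod 233 for j=0..15):
  0:1  1:67  2:62  3:193  4:116  5:83  6:202  7:20
  8:175  9:75  10:132  11:223  12:29  13:79  14:167  15:5
Giant step factor: 67^(-16) ≡ 16 (mod 233).
Scan 52·16^i mod 233 for i = 0, 1, …:
  i=0: 52   i=1: 133   i=2: 31   i=3: 30
  i=4: 14   i=5: 224   i=6: 89   i=7: 26
  i=8: 183   i=9: 132
Match at i=9, j=10: k = 9·16 + 10 = 154.

154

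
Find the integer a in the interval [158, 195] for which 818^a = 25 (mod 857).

190

Compute 818^158 mod 857 = 450, then multiply by 818 repeatedly:
  818^158=450  818^159=447  818^160=564  818^161=286  818^162=844
  818^163=507  818^164=795  818^165=704  818^166=825  818^167=391
  818^168=177  818^169=810  818^170=119  818^171=501  818^172=172
  818^173=148  818^174=227  818^175=574  818^176=753  818^177=628
  818^178=361  818^179=490  818^180=601  818^181=557  818^182=559
  818^183=481  818^184=95  818^185=580  818^186=519  818^187=327
  818^188=102  818^189=307  818^190=25
Found 25 at exponent 190.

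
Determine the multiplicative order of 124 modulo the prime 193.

The order of 124 must divide p − 1 = 192 = 2^6 · 3.
Divisors: 1, 2, 3, 4, 6, 8, 12, 16, 24, 32, 48, 64, 96, 192.
Check each in increasing order: 124^1 ≡ 124;  124^2 ≡ 129;  124^3 ≡ 170;  124^4 ≡ 43;  124^6 ≡ 143;  124^8 ≡ 112;  124^12 ≡ 184;  124^16 ≡ 192;  124^24 ≡ 81;  124^32 ≡ 1.
Smallest exponent giving 1 is 32.

32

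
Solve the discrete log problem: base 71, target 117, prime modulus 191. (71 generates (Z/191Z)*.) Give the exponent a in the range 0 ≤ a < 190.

158

Baby-step giant-step with m = ceil(sqrt(190)) = 14.
Baby table (71^j mod 191 for j=0..13):
  0:1  1:71  2:75  3:168  4:86  5:185  6:147  7:123
  8:138  9:57  10:36  11:73  12:26  13:127
Giant step factor: 71^(-14) ≡ 43 (mod 191).
Scan 117·43^i mod 191 for i = 0, 1, …:
  i=0: 117   i=1: 65   i=2: 121   i=3: 46
  i=4: 68   i=5: 59   i=6: 54   i=7: 30
  i=8: 144   i=9: 80   i=10: 2   i=11: 86
Match at i=11, j=4: a = 11·14 + 4 = 158.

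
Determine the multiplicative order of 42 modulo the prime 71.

The order of 42 must divide p − 1 = 70 = 2 · 5 · 7.
Divisors: 1, 2, 5, 7, 10, 14, 35, 70.
Check each in increasing order: 42^1 ≡ 42;  42^2 ≡ 60;  42^5 ≡ 41;  42^7 ≡ 46;  42^10 ≡ 48;  42^14 ≡ 57;  42^35 ≡ 70;  42^70 ≡ 1.
Smallest exponent giving 1 is 70.

70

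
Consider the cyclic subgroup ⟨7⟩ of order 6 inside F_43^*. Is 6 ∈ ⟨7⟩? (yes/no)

yes

⟨7⟩ has order 6; its elements mod 43 are {1, 6, 7, 36, 37, 42}.
6 is in this set.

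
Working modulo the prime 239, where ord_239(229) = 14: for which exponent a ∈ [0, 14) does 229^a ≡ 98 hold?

Successive powers of 229 modulo 239:
  229^0=1  229^1=229  229^2=100  229^3=195  229^4=201  229^5=141
  229^6=24  229^7=238  229^8=10  229^9=139  229^10=44  229^11=38
  229^12=98
So 229^12 ≡ 98 (mod 239), giving a = 12.

12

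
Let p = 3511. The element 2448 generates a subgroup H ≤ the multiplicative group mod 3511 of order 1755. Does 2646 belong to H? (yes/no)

2646 ∈ ⟨2448⟩ iff 2646^1755 ≡ 1 (mod 3511), since |⟨2448⟩| = 1755.
2646^1755 mod 3511 = 3510.
Since 3510 ≠ 1, 2646 does not lie in the subgroup.

no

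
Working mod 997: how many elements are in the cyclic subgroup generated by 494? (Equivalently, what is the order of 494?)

332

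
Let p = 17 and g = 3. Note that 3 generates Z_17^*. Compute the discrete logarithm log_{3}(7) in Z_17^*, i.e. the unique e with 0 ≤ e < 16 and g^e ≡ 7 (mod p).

11

Successive powers of 3 modulo 17:
  3^0=1  3^1=3  3^2=9  3^3=10  3^4=13  3^5=5
  3^6=15  3^7=11  3^8=16  3^9=14  3^10=8  3^11=7
So 3^11 ≡ 7 (mod 17), giving e = 11.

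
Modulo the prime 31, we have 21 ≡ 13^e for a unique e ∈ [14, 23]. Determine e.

Compute 13^14 mod 31 = 19, then multiply by 13 repeatedly:
  13^14=19  13^15=30  13^16=18  13^17=17  13^18=4
  13^19=21
Found 21 at exponent 19.

19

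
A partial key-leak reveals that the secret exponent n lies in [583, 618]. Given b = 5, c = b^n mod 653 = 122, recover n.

602

Compute 5^583 mod 653 = 202, then multiply by 5 repeatedly:
  5^583=202  5^584=357  5^585=479  5^586=436  5^587=221
  5^588=452  5^589=301  5^590=199  5^591=342  5^592=404
  5^593=61  5^594=305  5^595=219  5^596=442  5^597=251
  5^598=602  5^599=398  5^600=31  5^601=155  5^602=122
Found 122 at exponent 602.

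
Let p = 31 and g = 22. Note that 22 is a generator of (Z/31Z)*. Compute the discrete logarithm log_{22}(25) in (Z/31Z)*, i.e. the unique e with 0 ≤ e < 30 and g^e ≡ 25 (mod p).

Successive powers of 22 modulo 31:
  22^0=1  22^1=22  22^2=19  22^3=15  22^4=20  22^5=6
  22^6=8  22^7=21  22^8=28  22^9=27  22^10=5  22^11=17
  22^12=2  22^13=13  22^14=7  22^15=30  22^16=9  22^17=12
  22^18=16  22^19=11  22^20=25
So 22^20 ≡ 25 (mod 31), giving e = 20.

20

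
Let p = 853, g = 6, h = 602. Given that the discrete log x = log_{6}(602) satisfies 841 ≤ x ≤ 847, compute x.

842

Compute 6^841 mod 853 = 669, then multiply by 6 repeatedly:
  6^841=669  6^842=602
Found 602 at exponent 842.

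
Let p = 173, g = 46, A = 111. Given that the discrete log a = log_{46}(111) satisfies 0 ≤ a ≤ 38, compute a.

9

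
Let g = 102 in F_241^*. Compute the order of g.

80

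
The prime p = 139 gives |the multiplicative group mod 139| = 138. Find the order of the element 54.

69

The order of 54 must divide p − 1 = 138 = 2 · 3 · 23.
Divisors: 1, 2, 3, 6, 23, 46, 69, 138.
Check each in increasing order: 54^1 ≡ 54;  54^2 ≡ 136;  54^3 ≡ 116;  54^6 ≡ 112;  54^23 ≡ 42;  54^46 ≡ 96;  54^69 ≡ 1.
Smallest exponent giving 1 is 69.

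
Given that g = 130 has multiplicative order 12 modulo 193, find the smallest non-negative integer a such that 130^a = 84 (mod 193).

Successive powers of 130 modulo 193:
  130^0=1  130^1=130  130^2=109  130^3=81  130^4=108  130^5=144
  130^6=192  130^7=63  130^8=84
So 130^8 ≡ 84 (mod 193), giving a = 8.

8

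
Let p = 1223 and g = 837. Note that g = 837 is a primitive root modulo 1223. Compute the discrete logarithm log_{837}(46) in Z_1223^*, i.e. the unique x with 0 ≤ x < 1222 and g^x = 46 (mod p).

591

Baby-step giant-step with m = ceil(sqrt(1222)) = 35.
Baby table (837^j mod 1223 for j=0..34):
  0:1  1:837  2:1013  3:342  4:72  5:337  6:779  7:164
  8:292  9:1027  10:1053  11:801  12:233  13:564  14:1213  15:191
  16:877  17:249  18:503  19:299  20:771  21:806  22:749  23:737
  24:477  25:551  26:116  27:475  28:100  29:536  30:1014  31:1179
  32:1085  33:679  34:851
Giant step factor: 837^(-35) ≡ 83 (mod 1223).
Scan 46·83^i mod 1223 for i = 0, 1, …:
  i=0: 46   i=1: 149   i=2: 137   i=3: 364
  i=4: 860   i=5: 446   i=6: 328   i=7: 318
  i=8: 711   i=9: 309     …   i=15: 1193
  i=16: 1179
Match at i=16, j=31: x = 16·35 + 31 = 591.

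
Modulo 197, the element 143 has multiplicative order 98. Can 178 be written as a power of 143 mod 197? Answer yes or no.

yes

178 ∈ ⟨143⟩ iff 178^98 ≡ 1 (mod 197), since |⟨143⟩| = 98.
178^98 mod 197 = 1.
Since 1 = 1, 178 lies in the subgroup.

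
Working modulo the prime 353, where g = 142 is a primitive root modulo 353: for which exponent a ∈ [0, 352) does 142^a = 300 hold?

161

Baby-step giant-step with m = ceil(sqrt(352)) = 19.
Baby table (142^j mod 353 for j=0..18):
  0:1  1:142  2:43  3:105  4:84  5:279  6:82  7:348
  8:349  9:138  10:181  11:286  12:17  13:296  14:25  15:20
  16:16  17:154  18:335
Giant step factor: 142^(-19) ≡ 299 (mod 353).
Scan 300·299^i mod 353 for i = 0, 1, …:
  i=0: 300   i=1: 38   i=2: 66   i=3: 319
  i=4: 71   i=5: 49   i=6: 178   i=7: 272
  i=8: 138
Match at i=8, j=9: a = 8·19 + 9 = 161.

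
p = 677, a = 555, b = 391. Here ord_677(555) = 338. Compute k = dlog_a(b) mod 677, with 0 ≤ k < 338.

Successive powers of 555 modulo 677:
  555^0=1  555^1=555  555^2=667  555^3=543  555^4=100  555^5=663
  555^6=354  555^7=140  555^8=522  555^9=631  555^10=196  555^11=460
  555^12=71  555^13=139  555^14=644  555^15=641  555^16=330  555^17=360
  555^18=85  555^19=462  555^20=504  555^21=119  555^22=376  555^23=164
  555^24=302  555^25=391
So 555^25 ≡ 391 (mod 677), giving k = 25.

25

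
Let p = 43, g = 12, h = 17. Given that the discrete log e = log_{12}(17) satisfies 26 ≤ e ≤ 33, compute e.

Compute 12^26 mod 43 = 9, then multiply by 12 repeatedly:
  12^26=9  12^27=22  12^28=6  12^29=29  12^30=4
  12^31=5  12^32=17
Found 17 at exponent 32.

32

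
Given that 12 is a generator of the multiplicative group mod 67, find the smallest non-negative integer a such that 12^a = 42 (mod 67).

Baby-step giant-step with m = ceil(sqrt(66)) = 9.
Baby table (12^j mod 67 for j=0..8):
  0:1  1:12  2:10  3:53  4:33  5:61  6:62  7:7
  8:17
Giant step factor: 12^(-9) ≡ 45 (mod 67).
Scan 42·45^i mod 67 for i = 0, 1, …:
  i=0: 42   i=1: 14   i=2: 27   i=3: 9
  i=4: 3   i=5: 1
Match at i=5, j=0: a = 5·9 + 0 = 45.

45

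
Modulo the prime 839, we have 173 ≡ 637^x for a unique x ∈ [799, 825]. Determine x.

821

Compute 637^799 mod 839 = 650, then multiply by 637 repeatedly:
  637^799=650  637^800=423  637^801=132  637^802=184  637^803=587
  637^804=564  637^805=176  637^806=525  637^807=503  637^808=752
  637^809=794  637^810=700  637^811=391  637^812=723  637^813=779
  637^814=374  637^815=801  637^816=125  637^817=759  637^818=219
  637^819=229  637^820=726  637^821=173
Found 173 at exponent 821.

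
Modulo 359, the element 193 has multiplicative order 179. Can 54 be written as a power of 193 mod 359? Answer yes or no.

yes

54 ∈ ⟨193⟩ iff 54^179 ≡ 1 (mod 359), since |⟨193⟩| = 179.
54^179 mod 359 = 1.
Since 1 = 1, 54 lies in the subgroup.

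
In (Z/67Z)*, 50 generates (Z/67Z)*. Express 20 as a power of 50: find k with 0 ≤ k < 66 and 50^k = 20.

Baby-step giant-step with m = ceil(sqrt(66)) = 9.
Baby table (50^j mod 67 for j=0..8):
  0:1  1:50  2:21  3:45  4:39  5:7  6:15  7:13
  8:47
Giant step factor: 50^(-9) ≡ 27 (mod 67).
Scan 20·27^i mod 67 for i = 0, 1, …:
  i=0: 20   i=1: 4   i=2: 41   i=3: 35
  i=4: 7
Match at i=4, j=5: k = 4·9 + 5 = 41.

41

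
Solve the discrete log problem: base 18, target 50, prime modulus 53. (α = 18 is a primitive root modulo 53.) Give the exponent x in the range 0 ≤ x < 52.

Baby-step giant-step with m = ceil(sqrt(52)) = 8.
Baby table (18^j mod 53 for j=0..7):
  0:1  1:18  2:6  3:2  4:36  5:12  6:4  7:19
Giant step factor: 18^(-8) ≡ 42 (mod 53).
Scan 50·42^i mod 53 for i = 0, 1, …:
  i=0: 50   i=1: 33   i=2: 8   i=3: 18
Match at i=3, j=1: x = 3·8 + 1 = 25.

25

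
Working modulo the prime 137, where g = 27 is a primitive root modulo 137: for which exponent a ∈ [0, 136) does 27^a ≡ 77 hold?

100

Baby-step giant-step with m = ceil(sqrt(136)) = 12.
Baby table (27^j mod 137 for j=0..11):
  0:1  1:27  2:44  3:92  4:18  5:75  6:107  7:12
  8:50  9:117  10:8  11:79
Giant step factor: 27^(-12) ≡ 65 (mod 137).
Scan 77·65^i mod 137 for i = 0, 1, …:
  i=0: 77   i=1: 73   i=2: 87   i=3: 38
  i=4: 4   i=5: 123   i=6: 49   i=7: 34
  i=8: 18
Match at i=8, j=4: a = 8·12 + 4 = 100.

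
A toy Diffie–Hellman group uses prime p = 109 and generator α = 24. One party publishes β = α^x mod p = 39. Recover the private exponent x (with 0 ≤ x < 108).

17

Baby-step giant-step with m = ceil(sqrt(108)) = 11.
Baby table (24^j mod 109 for j=0..10):
  0:1  1:24  2:31  3:90  4:89  5:65  6:34  7:53
  8:73  9:8  10:83
Giant step factor: 24^(-11) ≡ 40 (mod 109).
Scan 39·40^i mod 109 for i = 0, 1, …:
  i=0: 39   i=1: 34
Match at i=1, j=6: x = 1·11 + 6 = 17.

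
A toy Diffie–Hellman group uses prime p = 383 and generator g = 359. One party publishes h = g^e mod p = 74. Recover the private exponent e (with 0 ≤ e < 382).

Baby-step giant-step with m = ceil(sqrt(382)) = 20.
Baby table (359^j mod 383 for j=0..19):
  0:1  1:359  2:193  3:347  4:98  5:329  6:147  7:302
  8:29  9:70  10:235  11:105  12:161  13:349  14:50  15:332
  16:75  17:115  18:304  19:364
Giant step factor: 359^(-20) ≡ 21 (mod 383).
Scan 74·21^i mod 383 for i = 0, 1, …:
  i=0: 74   i=1: 22   i=2: 79   i=3: 127
  i=4: 369   i=5: 89   i=6: 337   i=7: 183
  i=8: 13   i=9: 273   i=10: 371   i=11: 131
  i=12: 70
Match at i=12, j=9: e = 12·20 + 9 = 249.

249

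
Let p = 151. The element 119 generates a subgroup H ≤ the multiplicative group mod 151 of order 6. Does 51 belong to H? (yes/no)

51 ∈ ⟨119⟩ iff 51^6 ≡ 1 (mod 151), since |⟨119⟩| = 6.
51^6 mod 151 = 44.
Since 44 ≠ 1, 51 does not lie in the subgroup.

no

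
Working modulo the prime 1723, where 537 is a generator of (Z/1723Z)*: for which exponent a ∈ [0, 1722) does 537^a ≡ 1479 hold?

179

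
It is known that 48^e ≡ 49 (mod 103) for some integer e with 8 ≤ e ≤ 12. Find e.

10

Compute 48^8 mod 103 = 4, then multiply by 48 repeatedly:
  48^8=4  48^9=89  48^10=49
Found 49 at exponent 10.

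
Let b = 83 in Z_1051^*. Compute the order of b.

The order of 83 must divide p − 1 = 1050 = 2 · 3 · 5^2 · 7.
Divisors: 1, 2, 3, 5, 6, 7, 10, 14, 15, 21, 25, 30, 35, 42, 50, 70, 75, 105, 150, 175, 210, 350, 525, 1050.
Check each in increasing order: 83^1 ≡ 83;  83^2 ≡ 583;  83^3 ≡ 43;  83^5 ≡ 896;  83^6 ≡ 798;  83^7 ≡ 21;  83^10 ≡ 903;  83^14 ≡ 441;  83^15 ≡ 869;  83^21 ≡ 853;  83^25 ≡ 661;  83^30 ≡ 543;  83^35 ≡ 966;  83^42 ≡ 317;  83^50 ≡ 756;  83^70 ≡ 919;  83^75 ≡ 491;  83^105 ≡ 710;  83^150 ≡ 402;  83^175 ≡ 870;  83^210 ≡ 671;  83^350 ≡ 180;  83^525 ≡ 1.
Smallest exponent giving 1 is 525.

525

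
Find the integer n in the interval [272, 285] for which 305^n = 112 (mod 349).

283

Compute 305^272 mod 349 = 15, then multiply by 305 repeatedly:
  305^272=15  305^273=38  305^274=73  305^275=278  305^276=332
  305^277=50  305^278=243  305^279=127  305^280=345  305^281=176
  305^282=283  305^283=112
Found 112 at exponent 283.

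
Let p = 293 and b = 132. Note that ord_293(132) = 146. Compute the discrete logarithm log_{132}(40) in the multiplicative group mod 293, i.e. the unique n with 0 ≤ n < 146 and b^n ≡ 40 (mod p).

120

Baby-step giant-step with m = ceil(sqrt(146)) = 13.
Baby table (132^j mod 293 for j=0..12):
  0:1  1:132  2:137  3:211  4:17  5:193  6:278  7:71
  8:289  9:58  10:38  11:35  12:225
Giant step factor: 132^(-13) ≡ 178 (mod 293).
Scan 40·178^i mod 293 for i = 0, 1, …:
  i=0: 40   i=1: 88   i=2: 135   i=3: 4
  i=4: 126   i=5: 160   i=6: 59   i=7: 247
  i=8: 16   i=9: 211
Match at i=9, j=3: n = 9·13 + 3 = 120.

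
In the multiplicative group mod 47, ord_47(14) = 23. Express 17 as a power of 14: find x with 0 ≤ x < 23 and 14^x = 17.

4

Successive powers of 14 modulo 47:
  14^0=1  14^1=14  14^2=8  14^3=18  14^4=17
So 14^4 ≡ 17 (mod 47), giving x = 4.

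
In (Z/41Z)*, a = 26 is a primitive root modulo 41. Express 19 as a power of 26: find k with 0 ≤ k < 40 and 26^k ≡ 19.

17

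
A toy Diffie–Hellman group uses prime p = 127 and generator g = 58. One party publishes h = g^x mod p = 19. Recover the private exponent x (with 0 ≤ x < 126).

Baby-step giant-step with m = ceil(sqrt(126)) = 12.
Baby table (58^j mod 127 for j=0..11):
  0:1  1:58  2:62  3:40  4:34  5:67  6:76  7:90
  8:13  9:119  10:44  11:12
Giant step factor: 58^(-12) ≡ 25 (mod 127).
Scan 19·25^i mod 127 for i = 0, 1, …:
  i=0: 19   i=1: 94   i=2: 64   i=3: 76
Match at i=3, j=6: x = 3·12 + 6 = 42.

42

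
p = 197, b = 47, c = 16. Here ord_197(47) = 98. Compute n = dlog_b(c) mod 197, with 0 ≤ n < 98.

6

Successive powers of 47 modulo 197:
  47^0=1  47^1=47  47^2=42  47^3=4  47^4=188  47^5=168
  47^6=16
So 47^6 ≡ 16 (mod 197), giving n = 6.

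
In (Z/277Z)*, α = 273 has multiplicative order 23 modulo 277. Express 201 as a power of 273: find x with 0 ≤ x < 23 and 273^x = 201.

Successive powers of 273 modulo 277:
  273^0=1  273^1=273  273^2=16  273^3=213  273^4=256  273^5=84
  273^6=218  273^7=236  273^8=164  273^9=175  273^10=131  273^11=30
  273^12=157  273^13=203  273^14=19  273^15=201
So 273^15 ≡ 201 (mod 277), giving x = 15.

15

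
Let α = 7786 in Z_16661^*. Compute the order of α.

16660

The order of 7786 must divide p − 1 = 16660 = 2^2 · 5 · 7^2 · 17.
Divisors: 1, 2, 4, 5, 7, 10, 14, 17, 20, 28, 34, 35, 49, 68, 70, 85, 98, 119, 140, 170, 196, 238, 245, 340, 476, 490, 595, 833, 980, 1190, 1666, 2380, 3332, 4165, 8330, 16660.
Check each in increasing order: 7786^1 ≡ 7786;  7786^2 ≡ 9078;  7786^4 ≡ 4778;  7786^5 ≡ 14156;  7786^7 ≡ 1875;  7786^10 ≡ 10489;  7786^14 ≡ 154;  7786^17 ≡ 6895;  7786^20 ≡ 6538;  7786^28 ≡ 7055;  7786^34 ≡ 7192;  7786^35 ≡ 15952;  7786^49 ≡ 7441;  7786^68 ≡ 9120;  7786^70 ≡ 2851;  7786^85 ≡ 3786;  7786^98 ≡ 3978;  7786^119 ≡ 4838;  7786^140 ≡ 14294;  7786^170 ≡ 5336;  7786^196 ≡ 13195;  7786^238 ≡ 14200;  7786^245 ≡ 722;  7786^340 ≡ 15908;  7786^476 ≡ 8578;  7786^490 ≡ 4793;  7786^595 ≡ 14474;  7786^833 ≡ 704;  7786^980 ≡ 13991;  7786^1190 ≡ 1262;  7786^1666 ≡ 12447;  7786^2380 ≡ 9849;  7786^3332 ≡ 13831;  7786^4165 ≡ 7000;  7786^8330 ≡ 16660;  7786^16660 ≡ 1.
Smallest exponent giving 1 is 16660.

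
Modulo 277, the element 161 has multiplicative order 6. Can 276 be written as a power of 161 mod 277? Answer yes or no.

yes

276 ∈ ⟨161⟩ iff 276^6 ≡ 1 (mod 277), since |⟨161⟩| = 6.
276^6 mod 277 = 1.
Since 1 = 1, 276 lies in the subgroup.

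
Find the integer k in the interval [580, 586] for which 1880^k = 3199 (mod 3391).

Compute 1880^580 mod 3391 = 2382, then multiply by 1880 repeatedly:
  1880^580=2382  1880^581=2040  1880^582=3370  1880^583=1212  1880^584=3199
Found 3199 at exponent 584.

584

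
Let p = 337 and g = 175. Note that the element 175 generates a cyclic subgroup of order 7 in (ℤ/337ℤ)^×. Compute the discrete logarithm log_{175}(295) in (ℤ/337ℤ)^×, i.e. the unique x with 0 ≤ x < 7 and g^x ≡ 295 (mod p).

2

Successive powers of 175 modulo 337:
  175^0=1  175^1=175  175^2=295
So 175^2 ≡ 295 (mod 337), giving x = 2.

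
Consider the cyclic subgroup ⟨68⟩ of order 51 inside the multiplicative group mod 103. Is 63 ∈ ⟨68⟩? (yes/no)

63 ∈ ⟨68⟩ iff 63^51 ≡ 1 (mod 103), since |⟨68⟩| = 51.
63^51 mod 103 = 1.
Since 1 = 1, 63 lies in the subgroup.

yes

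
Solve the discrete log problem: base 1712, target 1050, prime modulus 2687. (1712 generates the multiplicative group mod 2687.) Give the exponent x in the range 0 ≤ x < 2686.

1436

Baby-step giant-step with m = ceil(sqrt(2686)) = 52.
Baby table (1712^j mod 2687 for j=0..51):
  0:1  1:1712  2:2114  3:2466  4:515  5:344  6:475  7:1726
  8:1899  9:2505  10:108  11:2180  12:2604  13:315  14:1880  15:2221
  16:247  17:1005  18:880  19:1840  20:916  21:1671  22:1784  23:1776
  24:1515  25:725  26:2493  27:1060  28:995  29:2569  30:2196  31:439
  32:1895  33:1031  34:2400  35:377  36:544  37:1626  38:2667  39:691
  40:712  41:1733  42:448  43:1181  44:1248  45:411  46:2325  47:953
  48:527  49:2079  50:1660  51:1761
Giant step factor: 1712^(-52) ≡ 1045 (mod 2687).
Scan 1050·1045^i mod 2687 for i = 0, 1, …:
  i=0: 1050   i=1: 954   i=2: 53   i=3: 1645
  i=4: 2032   i=5: 710   i=6: 338   i=7: 1213
  i=8: 2008   i=9: 2500     …   i=26: 1866
  i=27: 1895
Match at i=27, j=32: x = 27·52 + 32 = 1436.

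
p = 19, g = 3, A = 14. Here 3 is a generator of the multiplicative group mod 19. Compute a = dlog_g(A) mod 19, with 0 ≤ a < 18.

13

Successive powers of 3 modulo 19:
  3^0=1  3^1=3  3^2=9  3^3=8  3^4=5  3^5=15
  3^6=7  3^7=2  3^8=6  3^9=18  3^10=16  3^11=10
  3^12=11  3^13=14
So 3^13 ≡ 14 (mod 19), giving a = 13.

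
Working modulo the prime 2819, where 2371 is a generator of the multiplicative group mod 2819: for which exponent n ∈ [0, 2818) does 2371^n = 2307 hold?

2420

Baby-step giant-step with m = ceil(sqrt(2818)) = 54.
Baby table (2371^j mod 2819 for j=0..53):
  0:1  1:2371  2:555  3:2251  4:754  5:488  6:1258  7:216
  8:1897  9:1482  10:1348  11:2181  12:1105  13:1104  14:1552  15:997
  16:1565  17:811  18:323  19:1884  20:1668  21:2590  22:1108  23:2579
  24:398  25:2112  26:1008  27:2275  28:1278  29:2532  30:1721  31:1398
  32:2333  33:665  34:894  35:2605  36:26  37:2447  38:335  39:2146
  40:2690  41:1412  42:1699  43:2797  44:1399  45:1885  46:1220  47:326
  48:540  49:514  50:886  51:551  52:1224  53:1353
Giant step factor: 2371^(-54) ≡ 430 (mod 2819).
Scan 2307·430^i mod 2819 for i = 0, 1, …:
  i=0: 2307   i=1: 2541   i=2: 1677   i=3: 2265
  i=4: 1395   i=5: 2222   i=6: 2638   i=7: 1102
  i=8: 268   i=9: 2480     …   i=43: 2029
  i=44: 1399
Match at i=44, j=44: n = 44·54 + 44 = 2420.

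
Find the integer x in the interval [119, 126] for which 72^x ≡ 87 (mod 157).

125

Compute 72^119 mod 157 = 73, then multiply by 72 repeatedly:
  72^119=73  72^120=75  72^121=62  72^122=68  72^123=29
  72^124=47  72^125=87
Found 87 at exponent 125.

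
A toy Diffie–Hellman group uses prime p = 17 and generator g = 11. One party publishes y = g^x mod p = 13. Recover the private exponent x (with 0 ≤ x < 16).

12

Successive powers of 11 modulo 17:
  11^0=1  11^1=11  11^2=2  11^3=5  11^4=4  11^5=10
  11^6=8  11^7=3  11^8=16  11^9=6  11^10=15  11^11=12
  11^12=13
So 11^12 ≡ 13 (mod 17), giving x = 12.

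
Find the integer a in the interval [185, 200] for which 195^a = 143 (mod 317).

Compute 195^185 mod 317 = 312, then multiply by 195 repeatedly:
  195^185=312  195^186=293  195^187=75  195^188=43  195^189=143
Found 143 at exponent 189.

189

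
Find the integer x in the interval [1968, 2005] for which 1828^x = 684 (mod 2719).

1996

Compute 1828^1968 mod 2719 = 1513, then multiply by 1828 repeatedly:
  1828^1968=1513  1828^1969=541  1828^1970=1951  1828^1971=1819  1828^1972=2514
  1828^1973=482  1828^1974=140  1828^1975=334  1828^1976=1496  1828^1977=2093
  1828^1978=371  1828^1979=1157  1828^1980=2333  1828^1981=1332  1828^1982=1391
  1828^1983=483  1828^1984=1968  1828^1985=267  1828^1986=1375  1828^1987=1144
  1828^1988=321  1828^1989=2203  1828^1990=245  1828^1991=1944  1828^1992=2618
  1828^1993=264  1828^1994=1329  1828^1995=1345  1828^1996=684
Found 684 at exponent 1996.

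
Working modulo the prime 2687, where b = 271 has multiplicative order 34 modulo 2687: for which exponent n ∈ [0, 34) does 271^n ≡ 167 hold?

Successive powers of 271 modulo 2687:
  271^0=1  271^1=271  271^2=892  271^3=2589  271^4=312  271^5=1255
  271^6=1543  271^7=1668  271^8=612  271^9=1945  271^10=443  271^11=1825
  271^12=167
So 271^12 ≡ 167 (mod 2687), giving n = 12.

12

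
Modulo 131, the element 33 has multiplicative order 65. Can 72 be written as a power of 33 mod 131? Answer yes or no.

no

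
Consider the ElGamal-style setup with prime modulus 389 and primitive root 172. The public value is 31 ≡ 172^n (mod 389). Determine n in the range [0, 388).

Baby-step giant-step with m = ceil(sqrt(388)) = 20.
Baby table (172^j mod 389 for j=0..19):
  0:1  1:172  2:20  3:328  4:11  5:336  6:220  7:107
  8:121  9:195  10:86  11:10  12:164  13:200  14:168  15:110
  16:248  17:255  18:292  19:43
Giant step factor: 172^(-20) ≡ 78 (mod 389).
Scan 31·78^i mod 389 for i = 0, 1, …:
  i=0: 31   i=1: 84   i=2: 328
Match at i=2, j=3: n = 2·20 + 3 = 43.

43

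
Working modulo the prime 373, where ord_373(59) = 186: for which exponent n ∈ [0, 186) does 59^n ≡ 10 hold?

65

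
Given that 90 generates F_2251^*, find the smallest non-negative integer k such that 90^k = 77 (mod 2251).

965

Baby-step giant-step with m = ceil(sqrt(2250)) = 48.
Baby table (90^j mod 2251 for j=0..47):
  0:1  1:90  2:1347  3:1927  4:103  5:266  6:1430  7:393
  8:1605  9:386  10:975  11:2212  12:992  13:1491  14:1381  15:485
  16:881  17:505  18:430  19:433  20:703  21:242  22:1521  23:1830
  24:377  25:165  26:1344  27:1657  28:564  29:1238  30:1121  31:1846
  32:1817  33:1458  34:662  35:1054  36:318  37:1608  38:656  39:514
  40:1240  41:1301  42:38  43:1169  44:1664  45:1194  46:1663  47:1104
Giant step factor: 90^(-48) ≡ 577 (mod 2251).
Scan 77·577^i mod 2251 for i = 0, 1, …:
  i=0: 77   i=1: 1660   i=2: 1145   i=3: 1122
  i=4: 1357   i=5: 1892   i=6: 2200   i=7: 2087
  i=8: 2165   i=9: 2151     …   i=19: 769
  i=20: 266
Match at i=20, j=5: k = 20·48 + 5 = 965.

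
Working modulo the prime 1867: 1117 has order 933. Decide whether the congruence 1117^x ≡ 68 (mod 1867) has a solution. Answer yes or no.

no

68 ∈ ⟨1117⟩ iff 68^933 ≡ 1 (mod 1867), since |⟨1117⟩| = 933.
68^933 mod 1867 = 1866.
Since 1866 ≠ 1, 68 does not lie in the subgroup.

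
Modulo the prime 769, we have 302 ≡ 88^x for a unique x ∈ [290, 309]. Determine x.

Compute 88^290 mod 769 = 622, then multiply by 88 repeatedly:
  88^290=622  88^291=137  88^292=521  88^293=477  88^294=450
  88^295=381  88^296=461  88^297=580  88^298=286  88^299=560
  88^300=64  88^301=249  88^302=380  88^303=373  88^304=526
  88^305=148  88^306=720  88^307=302
Found 302 at exponent 307.

307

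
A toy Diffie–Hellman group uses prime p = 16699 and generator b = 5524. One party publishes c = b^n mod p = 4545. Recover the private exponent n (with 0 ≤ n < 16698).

9789

Baby-step giant-step with m = ceil(sqrt(16698)) = 130.
Baby table (5524^j mod 16699 for j=0..129):
  0:1  1:5524  2:5503  3:6392  4:7722  5:7082  6:11910  7:13479
  8:13854  9:14678  10:7627  11:16670  12:6794  13:7403  14:15020  15:9848
  16:11709  17:5289  18:9885  19:15709  20:8512  21:12603  22:841  23:3362
  24:2400  25:15293  26:14990  27:11118  28:13609  29:13917  30:12011  31:3637
  32:1891  33:9009  34:2696  35:13895  36:7376  37:16163  38:11558  39:6115
  40:13882  41:2360  42:11420  43:11957  44:5923  45:5311  46:14520  47:3183
  48:15544  49:15497  50:6354  51:14897  52:15055  53:2800  54:3926  55:11922
  56:12971  57:13094  58:7887  59:97  60:1460  61:16122  62:2161  63:14278
  64:2295  65:3039  66:4941  67:7918  68:4351  69:5063  70:13886  71:7757
  72:34  73:4127  74:3413  75:241  76:12063  77:7002  78:4164  79:7413
  80:3464  81:14781  82:8833  83:15713  84:13909  85:1217  86:9710  87:852
  88:14029  89:12836  90:2110  91:16437  92:5525  93:11027  94:11895  95:14114
  96:14804  97:2293  98:8690  99:10634  100:11833  101:5606  102:7598  103:6765
  104:14197  105:5724  106:8169  107:4858  108:299  109:15174  110:8895  111:7522
  112:4416  113:13444  114:4203  115:5762  116:994  117:13584  118:9409  119:8028
  120:10827  121:9229  122:15648  123:5528  124:10900  125:11705  126:16591  127:4572
  128:6840  129:11022
Giant step factor: 5524^(-130) ≡ 7698 (mod 16699).
Scan 4545·7698^i mod 16699 for i = 0, 1, …:
  i=0: 4545   i=1: 3005   i=2: 4375   i=3: 13566
  i=4: 12221   i=5: 11791   i=6: 8053   i=7: 5306
  i=8: 16533   i=9: 7955     …   i=74: 11166
  i=75: 6115
Match at i=75, j=39: n = 75·130 + 39 = 9789.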